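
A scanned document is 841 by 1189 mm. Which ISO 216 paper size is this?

A0 (841 × 1189 mm)

Aspect ratio 1189/841 ≈ 1.414 — close to the ISO √2 ≈ 1.414.
In the A-series (A0 area = 1 m²): A0 = 841 × 1189 mm.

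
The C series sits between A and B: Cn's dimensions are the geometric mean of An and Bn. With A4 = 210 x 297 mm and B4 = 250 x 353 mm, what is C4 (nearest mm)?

Short side: √(210 · 250) = √52500 ≈ 229.1 → 229 mm
Long side: √(297 · 353) = √104841 ≈ 323.8 → 324 mm

229 × 324 mm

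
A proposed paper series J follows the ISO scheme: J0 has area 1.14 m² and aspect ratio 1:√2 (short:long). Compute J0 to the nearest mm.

Let the short side be w mm. Then w · w√2 = 1.14 m² = 1,140,000 mm².
w² = 1,140,000/√2, so w ≈ 897.8 mm; long side = w√2 ≈ 1269.7 mm.

898 × 1270 mm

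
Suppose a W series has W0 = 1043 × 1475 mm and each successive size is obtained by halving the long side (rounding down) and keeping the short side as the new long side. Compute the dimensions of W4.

W1: ⌊1475/2⌋ × 1043 = 737 × 1043 mm
W2: ⌊1043/2⌋ × 737 = 521 × 737 mm
W3: ⌊737/2⌋ × 521 = 368 × 521 mm
W4: ⌊521/2⌋ × 368 = 260 × 368 mm

260 × 368 mm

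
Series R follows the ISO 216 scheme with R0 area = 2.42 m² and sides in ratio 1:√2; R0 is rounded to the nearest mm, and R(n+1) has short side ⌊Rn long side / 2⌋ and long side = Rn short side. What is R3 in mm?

Let R0's short side be w mm. w · w√2 = 2.42 m² = 2,420,000 mm², so w ≈ 1308.1 mm and w√2 ≈ 1850.0 mm → R0 = 1308 × 1850 mm.
R1: ⌊1850/2⌋ × 1308 = 925 × 1308 mm
R2: ⌊1308/2⌋ × 925 = 654 × 925 mm
R3: ⌊925/2⌋ × 654 = 462 × 654 mm

462 × 654 mm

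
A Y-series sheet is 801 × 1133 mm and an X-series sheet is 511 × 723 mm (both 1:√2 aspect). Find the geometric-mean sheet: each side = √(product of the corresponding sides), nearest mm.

Short side: √(801 · 511) = √409311 ≈ 639.8 → 640 mm
Long side: √(1133 · 723) = √819159 ≈ 905.1 → 905 mm

640 × 905 mm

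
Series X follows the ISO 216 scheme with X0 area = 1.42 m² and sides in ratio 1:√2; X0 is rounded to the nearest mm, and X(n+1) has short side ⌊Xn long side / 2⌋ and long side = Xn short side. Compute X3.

354 × 501 mm

Let X0's short side be w mm. w · w√2 = 1.42 m² = 1,420,000 mm², so w ≈ 1002.0 mm and w√2 ≈ 1417.1 mm → X0 = 1002 × 1417 mm.
X1: ⌊1417/2⌋ × 1002 = 708 × 1002 mm
X2: ⌊1002/2⌋ × 708 = 501 × 708 mm
X3: ⌊708/2⌋ × 501 = 354 × 501 mm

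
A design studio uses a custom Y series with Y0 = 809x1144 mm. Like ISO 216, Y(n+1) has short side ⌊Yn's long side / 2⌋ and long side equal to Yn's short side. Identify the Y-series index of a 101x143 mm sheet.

Y0: 809 × 1144 mm
Y1: 572 × 809 mm
Y2: 404 × 572 mm
Y3: 286 × 404 mm
Y4: 202 × 286 mm
Y5: 143 × 202 mm
Y6: 101 × 143 mm
Y7: 71 × 101 mm
→ matches Y6.

Y6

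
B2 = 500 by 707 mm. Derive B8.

62 × 88 mm

B3: ⌊707/2⌋ × 500 = 353 × 500 mm
B4: ⌊500/2⌋ × 353 = 250 × 353 mm
B5: ⌊353/2⌋ × 250 = 176 × 250 mm
B6: ⌊250/2⌋ × 176 = 125 × 176 mm
B7: ⌊176/2⌋ × 125 = 88 × 125 mm
B8: ⌊125/2⌋ × 88 = 62 × 88 mm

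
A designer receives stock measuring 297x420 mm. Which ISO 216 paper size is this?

A3 (297 × 420 mm)

Aspect ratio 420/297 ≈ 1.414 — close to the ISO √2 ≈ 1.414.
In the A-series (A0 area = 1 m²): A3 = 297 × 420 mm.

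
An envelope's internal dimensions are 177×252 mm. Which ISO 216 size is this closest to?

Aspect ratio 252/177 ≈ 1.424 — close to the ISO √2 ≈ 1.414.
In the B-series (B0 = 1000 × 1414 mm): B5 = 176 × 250 mm.
Off by 3 mm total — nearest standard size.

B5 (176 × 250 mm)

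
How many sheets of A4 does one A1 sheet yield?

A1 = 594 × 841 mm; A4 = 210 × 297 mm.
Each halving step doubles the count; 3 steps from A1 to A4.
2^3 = 8.

8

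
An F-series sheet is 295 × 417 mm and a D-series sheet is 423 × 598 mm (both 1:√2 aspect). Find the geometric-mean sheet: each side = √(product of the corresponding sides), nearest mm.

353 × 499 mm

Short side: √(295 · 423) = √124785 ≈ 353.2 → 353 mm
Long side: √(417 · 598) = √249366 ≈ 499.4 → 499 mm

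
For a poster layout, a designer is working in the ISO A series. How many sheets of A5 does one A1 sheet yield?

Each ISO step halves the sheet: 1 × A1 → 2 × A2 → 4 × A3 → 8 × A4 → …
From A1 to A5 is 4 halving steps: 2^4 = 16.

16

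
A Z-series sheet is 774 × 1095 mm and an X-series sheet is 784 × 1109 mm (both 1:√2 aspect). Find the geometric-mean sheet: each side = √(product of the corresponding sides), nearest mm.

Short side: √(774 · 784) = √606816 ≈ 779.0 → 779 mm
Long side: √(1095 · 1109) = √1214355 ≈ 1102.0 → 1102 mm

779 × 1102 mm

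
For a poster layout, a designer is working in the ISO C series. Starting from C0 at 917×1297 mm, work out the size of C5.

C1: ⌊1297/2⌋ × 917 = 648 × 917 mm
C2: ⌊917/2⌋ × 648 = 458 × 648 mm
C3: ⌊648/2⌋ × 458 = 324 × 458 mm
C4: ⌊458/2⌋ × 324 = 229 × 324 mm
C5: ⌊324/2⌋ × 229 = 162 × 229 mm

162 × 229 mm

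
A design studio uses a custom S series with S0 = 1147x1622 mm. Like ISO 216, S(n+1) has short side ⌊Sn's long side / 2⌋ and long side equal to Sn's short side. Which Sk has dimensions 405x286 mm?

S4

S0: 1147 × 1622 mm
S1: 811 × 1147 mm
S2: 573 × 811 mm
S3: 405 × 573 mm
S4: 286 × 405 mm
S5: 202 × 286 mm
→ matches S4.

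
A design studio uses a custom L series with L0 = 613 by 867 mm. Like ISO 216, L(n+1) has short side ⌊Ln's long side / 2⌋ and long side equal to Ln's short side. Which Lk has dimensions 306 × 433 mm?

L2

L0: 613 × 867 mm
L1: 433 × 613 mm
L2: 306 × 433 mm
L3: 216 × 306 mm
→ matches L2.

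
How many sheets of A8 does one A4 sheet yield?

A4 = 210 × 297 mm; A8 = 52 × 74 mm.
Each halving step doubles the count; 4 steps from A4 to A8.
2^4 = 16.

16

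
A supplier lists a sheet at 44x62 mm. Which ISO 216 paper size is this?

B9 (44 × 62 mm)

Aspect ratio 62/44 ≈ 1.409 — close to the ISO √2 ≈ 1.414.
In the B-series (B0 = 1000 × 1414 mm): B9 = 44 × 62 mm.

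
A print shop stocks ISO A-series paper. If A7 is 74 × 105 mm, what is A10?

A8: ⌊105/2⌋ × 74 = 52 × 74 mm
A9: ⌊74/2⌋ × 52 = 37 × 52 mm
A10: ⌊52/2⌋ × 37 = 26 × 37 mm

26 × 37 mm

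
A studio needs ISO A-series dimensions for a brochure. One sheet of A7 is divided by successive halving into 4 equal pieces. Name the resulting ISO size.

A9

4 = 2^2, so 2 halving steps.
A7 → A8 → … → A9 after 2 steps.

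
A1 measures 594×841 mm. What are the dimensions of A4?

A2: ⌊841/2⌋ × 594 = 420 × 594 mm
A3: ⌊594/2⌋ × 420 = 297 × 420 mm
A4: ⌊420/2⌋ × 297 = 210 × 297 mm

210 × 297 mm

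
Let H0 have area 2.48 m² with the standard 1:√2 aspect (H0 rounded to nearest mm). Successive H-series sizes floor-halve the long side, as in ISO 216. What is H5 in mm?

Let H0's short side be w mm. w · w√2 = 2.48 m² = 2,480,000 mm², so w ≈ 1324.2 mm and w√2 ≈ 1872.8 mm → H0 = 1324 × 1873 mm.
H1: ⌊1873/2⌋ × 1324 = 936 × 1324 mm
H2: ⌊1324/2⌋ × 936 = 662 × 936 mm
H3: ⌊936/2⌋ × 662 = 468 × 662 mm
H4: ⌊662/2⌋ × 468 = 331 × 468 mm
H5: ⌊468/2⌋ × 331 = 234 × 331 mm

234 × 331 mm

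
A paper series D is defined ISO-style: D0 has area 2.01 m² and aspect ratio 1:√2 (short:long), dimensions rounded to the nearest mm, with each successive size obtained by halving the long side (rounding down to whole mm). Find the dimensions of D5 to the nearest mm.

210 × 298 mm

Let D0's short side be w mm. w · w√2 = 2.01 m² = 2,010,000 mm², so w ≈ 1192.2 mm and w√2 ≈ 1686.0 mm → D0 = 1192 × 1686 mm.
D1: ⌊1686/2⌋ × 1192 = 843 × 1192 mm
D2: ⌊1192/2⌋ × 843 = 596 × 843 mm
D3: ⌊843/2⌋ × 596 = 421 × 596 mm
D4: ⌊596/2⌋ × 421 = 298 × 421 mm
D5: ⌊421/2⌋ × 298 = 210 × 298 mm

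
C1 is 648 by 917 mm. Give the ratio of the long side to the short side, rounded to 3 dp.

1.415

917 / 648 = 1.415
Matches √2 ≈ 1.414 — the ISO 216 defining ratio.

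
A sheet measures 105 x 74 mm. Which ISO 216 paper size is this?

A7 (74 × 105 mm)

Aspect ratio 105/74 ≈ 1.419 — close to the ISO √2 ≈ 1.414.
In the A-series (A0 area = 1 m²): A7 = 74 × 105 mm.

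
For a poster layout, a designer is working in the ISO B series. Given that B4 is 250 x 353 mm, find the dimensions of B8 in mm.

62 × 88 mm

B5: ⌊353/2⌋ × 250 = 176 × 250 mm
B6: ⌊250/2⌋ × 176 = 125 × 176 mm
B7: ⌊176/2⌋ × 125 = 88 × 125 mm
B8: ⌊125/2⌋ × 88 = 62 × 88 mm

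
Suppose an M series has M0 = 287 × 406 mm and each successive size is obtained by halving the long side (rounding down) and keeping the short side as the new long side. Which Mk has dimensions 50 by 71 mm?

M5

M0: 287 × 406 mm
M1: 203 × 287 mm
M2: 143 × 203 mm
M3: 101 × 143 mm
M4: 71 × 101 mm
M5: 50 × 71 mm
M6: 35 × 50 mm
→ matches M5.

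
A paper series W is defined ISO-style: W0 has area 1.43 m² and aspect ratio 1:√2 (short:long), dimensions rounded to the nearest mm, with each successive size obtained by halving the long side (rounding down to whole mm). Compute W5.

Let W0's short side be w mm. w · w√2 = 1.43 m² = 1,430,000 mm², so w ≈ 1005.6 mm and w√2 ≈ 1422.1 mm → W0 = 1006 × 1422 mm.
W1: ⌊1422/2⌋ × 1006 = 711 × 1006 mm
W2: ⌊1006/2⌋ × 711 = 503 × 711 mm
W3: ⌊711/2⌋ × 503 = 355 × 503 mm
W4: ⌊503/2⌋ × 355 = 251 × 355 mm
W5: ⌊355/2⌋ × 251 = 177 × 251 mm

177 × 251 mm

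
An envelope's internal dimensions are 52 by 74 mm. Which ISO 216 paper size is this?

A8 (52 × 74 mm)

Aspect ratio 74/52 ≈ 1.423 — close to the ISO √2 ≈ 1.414.
In the A-series (A0 area = 1 m²): A8 = 52 × 74 mm.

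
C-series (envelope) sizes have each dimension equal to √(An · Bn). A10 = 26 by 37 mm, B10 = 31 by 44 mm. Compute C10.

Short side: √(26 · 31) = √806 ≈ 28.4 → 28 mm
Long side: √(37 · 44) = √1628 ≈ 40.3 → 40 mm

28 × 40 mm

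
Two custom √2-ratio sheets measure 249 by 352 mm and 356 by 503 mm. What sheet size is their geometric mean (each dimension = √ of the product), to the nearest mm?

Short side: √(249 · 356) = √88644 ≈ 297.7 → 298 mm
Long side: √(352 · 503) = √177056 ≈ 420.8 → 421 mm

298 × 421 mm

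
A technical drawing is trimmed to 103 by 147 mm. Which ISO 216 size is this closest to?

Aspect ratio 147/103 ≈ 1.427 — close to the ISO √2 ≈ 1.414.
In the A-series (A0 area = 1 m²): A6 = 105 × 148 mm.
Off by 3 mm total — nearest standard size.

A6 (105 × 148 mm)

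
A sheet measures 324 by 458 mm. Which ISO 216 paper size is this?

C3 (324 × 458 mm)

Aspect ratio 458/324 ≈ 1.414 — close to the ISO √2 ≈ 1.414.
In the C-series (envelope sizes, between A and B): C3 = 324 × 458 mm.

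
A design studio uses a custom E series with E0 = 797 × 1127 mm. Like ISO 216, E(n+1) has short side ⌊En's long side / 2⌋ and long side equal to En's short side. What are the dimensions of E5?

E1 = 563 × 797 mm (from E0 by 1 halving).
E2: ⌊797/2⌋ × 563 = 398 × 563 mm
E3: ⌊563/2⌋ × 398 = 281 × 398 mm
E4: ⌊398/2⌋ × 281 = 199 × 281 mm
E5: ⌊281/2⌋ × 199 = 140 × 199 mm

140 × 199 mm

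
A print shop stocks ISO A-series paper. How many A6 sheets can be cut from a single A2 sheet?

Each ISO step halves the sheet: 1 × A2 → 2 × A3 → 4 × A4 → 8 × A5 → …
From A2 to A6 is 4 halving steps: 2^4 = 16.

16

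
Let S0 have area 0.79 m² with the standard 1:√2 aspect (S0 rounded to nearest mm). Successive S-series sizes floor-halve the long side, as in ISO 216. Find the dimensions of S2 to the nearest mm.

Let S0's short side be w mm. w · w√2 = 0.79 m² = 790,000 mm², so w ≈ 747.4 mm and w√2 ≈ 1057.0 mm → S0 = 747 × 1057 mm.
S1: ⌊1057/2⌋ × 747 = 528 × 747 mm
S2: ⌊747/2⌋ × 528 = 373 × 528 mm

373 × 528 mm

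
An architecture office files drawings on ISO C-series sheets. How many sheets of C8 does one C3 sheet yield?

C3 = 324 × 458 mm; C8 = 57 × 81 mm.
Each halving step doubles the count; 5 steps from C3 to C8.
2^5 = 32.

32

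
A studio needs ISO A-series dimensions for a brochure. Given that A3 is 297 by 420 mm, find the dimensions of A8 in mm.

52 × 74 mm

A4: ⌊420/2⌋ × 297 = 210 × 297 mm
A5: ⌊297/2⌋ × 210 = 148 × 210 mm
A6: ⌊210/2⌋ × 148 = 105 × 148 mm
A7: ⌊148/2⌋ × 105 = 74 × 105 mm
A8: ⌊105/2⌋ × 74 = 52 × 74 mm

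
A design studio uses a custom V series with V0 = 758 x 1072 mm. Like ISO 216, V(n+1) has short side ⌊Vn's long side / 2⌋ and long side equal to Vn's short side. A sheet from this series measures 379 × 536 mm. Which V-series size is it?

V2

V0: 758 × 1072 mm
V1: 536 × 758 mm
V2: 379 × 536 mm
V3: 268 × 379 mm
→ matches V2.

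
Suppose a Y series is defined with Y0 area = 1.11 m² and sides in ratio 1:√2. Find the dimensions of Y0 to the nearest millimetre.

886 × 1253 mm

Let the short side be w mm. Then w · w√2 = 1.11 m² = 1,110,000 mm².
w² = 1,110,000/√2, so w ≈ 885.9 mm; long side = w√2 ≈ 1252.9 mm.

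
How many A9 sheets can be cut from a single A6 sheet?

8

Each ISO step halves the sheet: 1 × A6 → 2 × A7 → 4 × A8 → 8 × A9
From A6 to A9 is 3 halving steps: 2^3 = 8.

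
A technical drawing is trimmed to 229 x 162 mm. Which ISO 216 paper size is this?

Aspect ratio 229/162 ≈ 1.414 — close to the ISO √2 ≈ 1.414.
In the C-series (envelope sizes, between A and B): C5 = 162 × 229 mm.

C5 (162 × 229 mm)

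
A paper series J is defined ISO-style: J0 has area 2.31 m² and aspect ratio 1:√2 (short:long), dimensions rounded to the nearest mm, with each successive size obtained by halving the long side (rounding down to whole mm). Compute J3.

451 × 639 mm

Let J0's short side be w mm. w · w√2 = 2.31 m² = 2,310,000 mm², so w ≈ 1278.1 mm and w√2 ≈ 1807.4 mm → J0 = 1278 × 1807 mm.
J1: ⌊1807/2⌋ × 1278 = 903 × 1278 mm
J2: ⌊1278/2⌋ × 903 = 639 × 903 mm
J3: ⌊903/2⌋ × 639 = 451 × 639 mm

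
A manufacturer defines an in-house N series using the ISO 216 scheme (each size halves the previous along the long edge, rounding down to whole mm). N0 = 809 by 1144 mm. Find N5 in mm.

143 × 202 mm

N1: ⌊1144/2⌋ × 809 = 572 × 809 mm
N2: ⌊809/2⌋ × 572 = 404 × 572 mm
N3: ⌊572/2⌋ × 404 = 286 × 404 mm
N4: ⌊404/2⌋ × 286 = 202 × 286 mm
N5: ⌊286/2⌋ × 202 = 143 × 202 mm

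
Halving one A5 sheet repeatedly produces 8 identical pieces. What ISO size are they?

8 = 2^3, so 3 halving steps.
A5 → A6 → … → A8 after 3 steps.

A8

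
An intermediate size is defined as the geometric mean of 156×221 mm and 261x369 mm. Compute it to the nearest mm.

Short side: √(156 · 261) = √40716 ≈ 201.8 → 202 mm
Long side: √(221 · 369) = √81549 ≈ 285.6 → 286 mm

202 × 286 mm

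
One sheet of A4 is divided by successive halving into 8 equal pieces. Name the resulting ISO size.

A7

8 = 2^3, so 3 halving steps.
A4 → A5 → … → A7 after 3 steps.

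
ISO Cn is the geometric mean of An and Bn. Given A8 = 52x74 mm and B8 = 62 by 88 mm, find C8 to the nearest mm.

Short side: √(52 · 62) = √3224 ≈ 56.8 → 57 mm
Long side: √(74 · 88) = √6512 ≈ 80.7 → 81 mm

57 × 81 mm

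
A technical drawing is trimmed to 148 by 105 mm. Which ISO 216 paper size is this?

Aspect ratio 148/105 ≈ 1.410 — close to the ISO √2 ≈ 1.414.
In the A-series (A0 area = 1 m²): A6 = 105 × 148 mm.

A6 (105 × 148 mm)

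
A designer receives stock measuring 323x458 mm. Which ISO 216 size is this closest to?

C3 (324 × 458 mm)

Aspect ratio 458/323 ≈ 1.418 — close to the ISO √2 ≈ 1.414.
In the C-series (envelope sizes, between A and B): C3 = 324 × 458 mm.
Off by 1 mm total — nearest standard size.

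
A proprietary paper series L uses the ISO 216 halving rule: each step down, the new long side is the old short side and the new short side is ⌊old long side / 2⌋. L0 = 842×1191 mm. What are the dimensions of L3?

297 × 421 mm

L1: ⌊1191/2⌋ × 842 = 595 × 842 mm
L2: ⌊842/2⌋ × 595 = 421 × 595 mm
L3: ⌊595/2⌋ × 421 = 297 × 421 mm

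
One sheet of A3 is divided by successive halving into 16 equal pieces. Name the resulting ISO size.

A7

16 = 2^4, so 4 halving steps.
A3 → A4 → … → A7 after 4 steps.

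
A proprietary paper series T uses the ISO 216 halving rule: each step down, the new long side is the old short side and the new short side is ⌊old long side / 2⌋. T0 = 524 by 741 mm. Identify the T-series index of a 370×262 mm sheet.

T2

T0: 524 × 741 mm
T1: 370 × 524 mm
T2: 262 × 370 mm
T3: 185 × 262 mm
→ matches T2.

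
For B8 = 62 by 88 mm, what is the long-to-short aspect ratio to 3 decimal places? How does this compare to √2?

1.419

88 / 62 = 1.419
ISO 216 targets √2 ≈ 1.414; the +0.005 deviation is from mm rounding.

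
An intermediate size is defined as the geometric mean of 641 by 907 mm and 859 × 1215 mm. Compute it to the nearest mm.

742 × 1050 mm

Short side: √(641 · 859) = √550619 ≈ 742.0 → 742 mm
Long side: √(907 · 1215) = √1102005 ≈ 1049.8 → 1050 mm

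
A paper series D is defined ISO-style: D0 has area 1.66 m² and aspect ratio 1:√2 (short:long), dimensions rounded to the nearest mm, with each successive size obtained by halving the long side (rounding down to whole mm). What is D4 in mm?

Let D0's short side be w mm. w · w√2 = 1.66 m² = 1,660,000 mm², so w ≈ 1083.4 mm and w√2 ≈ 1532.2 mm → D0 = 1083 × 1532 mm.
D1: ⌊1532/2⌋ × 1083 = 766 × 1083 mm
D2: ⌊1083/2⌋ × 766 = 541 × 766 mm
D3: ⌊766/2⌋ × 541 = 383 × 541 mm
D4: ⌊541/2⌋ × 383 = 270 × 383 mm

270 × 383 mm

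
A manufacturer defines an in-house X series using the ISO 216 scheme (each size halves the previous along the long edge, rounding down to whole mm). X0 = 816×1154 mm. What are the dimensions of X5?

144 × 204 mm

X1 = 577 × 816 mm (from X0 by 1 halving).
X2: ⌊816/2⌋ × 577 = 408 × 577 mm
X3: ⌊577/2⌋ × 408 = 288 × 408 mm
X4: ⌊408/2⌋ × 288 = 204 × 288 mm
X5: ⌊288/2⌋ × 204 = 144 × 204 mm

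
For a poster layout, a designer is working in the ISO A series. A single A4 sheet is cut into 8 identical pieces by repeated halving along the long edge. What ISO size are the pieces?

A7

8 = 2^3, so 3 halving steps.
A4 → A5 → … → A7 after 3 steps.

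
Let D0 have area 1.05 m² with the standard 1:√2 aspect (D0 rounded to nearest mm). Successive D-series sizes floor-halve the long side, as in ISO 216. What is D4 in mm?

Let D0's short side be w mm. w · w√2 = 1.05 m² = 1,050,000 mm², so w ≈ 861.7 mm and w√2 ≈ 1218.6 mm → D0 = 862 × 1219 mm.
D1: ⌊1219/2⌋ × 862 = 609 × 862 mm
D2: ⌊862/2⌋ × 609 = 431 × 609 mm
D3: ⌊609/2⌋ × 431 = 304 × 431 mm
D4: ⌊431/2⌋ × 304 = 215 × 304 mm

215 × 304 mm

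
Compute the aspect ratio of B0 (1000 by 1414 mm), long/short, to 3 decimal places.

1414 / 1000 = 1.414
Matches √2 ≈ 1.414 — the ISO 216 defining ratio.

1.414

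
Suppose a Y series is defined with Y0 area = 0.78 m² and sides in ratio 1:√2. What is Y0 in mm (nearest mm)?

743 × 1050 mm

Let the short side be w mm. Then w · w√2 = 0.78 m² = 780,000 mm².
w² = 780,000/√2, so w ≈ 742.7 mm; long side = w√2 ≈ 1050.3 mm.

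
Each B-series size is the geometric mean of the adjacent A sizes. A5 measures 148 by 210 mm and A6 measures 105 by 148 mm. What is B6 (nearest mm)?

Short side: √(148 · 105) = √15540 ≈ 124.7 → 125 mm
Long side: √(210 · 148) = √31080 ≈ 176.3 → 176 mm

125 × 176 mm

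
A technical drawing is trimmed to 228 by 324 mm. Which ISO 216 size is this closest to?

Aspect ratio 324/228 ≈ 1.421 — close to the ISO √2 ≈ 1.414.
In the C-series (envelope sizes, between A and B): C4 = 229 × 324 mm.
Off by 1 mm total — nearest standard size.

C4 (229 × 324 mm)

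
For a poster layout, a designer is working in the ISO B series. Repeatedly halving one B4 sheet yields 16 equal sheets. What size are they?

B8

16 = 2^4, so 4 halving steps.
B4 → B5 → … → B8 after 4 steps.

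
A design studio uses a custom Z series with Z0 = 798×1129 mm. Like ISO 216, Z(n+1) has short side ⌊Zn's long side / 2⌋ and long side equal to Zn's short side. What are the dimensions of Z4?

199 × 282 mm

Z1: ⌊1129/2⌋ × 798 = 564 × 798 mm
Z2: ⌊798/2⌋ × 564 = 399 × 564 mm
Z3: ⌊564/2⌋ × 399 = 282 × 399 mm
Z4: ⌊399/2⌋ × 282 = 199 × 282 mm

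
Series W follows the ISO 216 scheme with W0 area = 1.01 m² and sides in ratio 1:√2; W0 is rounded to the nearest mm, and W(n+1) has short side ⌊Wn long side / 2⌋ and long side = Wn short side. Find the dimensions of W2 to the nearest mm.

422 × 597 mm

Let W0's short side be w mm. w · w√2 = 1.01 m² = 1,010,000 mm², so w ≈ 845.1 mm and w√2 ≈ 1195.1 mm → W0 = 845 × 1195 mm.
W1: ⌊1195/2⌋ × 845 = 597 × 845 mm
W2: ⌊845/2⌋ × 597 = 422 × 597 mm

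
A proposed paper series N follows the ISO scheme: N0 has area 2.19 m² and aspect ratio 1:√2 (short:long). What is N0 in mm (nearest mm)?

Let the short side be w mm. Then w · w√2 = 2.19 m² = 2,190,000 mm².
w² = 2,190,000/√2, so w ≈ 1244.4 mm; long side = w√2 ≈ 1759.9 mm.

1244 × 1760 mm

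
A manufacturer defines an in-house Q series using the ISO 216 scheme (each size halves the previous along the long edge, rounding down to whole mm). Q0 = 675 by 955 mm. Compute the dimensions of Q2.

337 × 477 mm

Q1: ⌊955/2⌋ × 675 = 477 × 675 mm
Q2: ⌊675/2⌋ × 477 = 337 × 477 mm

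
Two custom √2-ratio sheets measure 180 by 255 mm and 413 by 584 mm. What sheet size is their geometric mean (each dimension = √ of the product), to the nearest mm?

273 × 386 mm

Short side: √(180 · 413) = √74340 ≈ 272.7 → 273 mm
Long side: √(255 · 584) = √148920 ≈ 385.9 → 386 mm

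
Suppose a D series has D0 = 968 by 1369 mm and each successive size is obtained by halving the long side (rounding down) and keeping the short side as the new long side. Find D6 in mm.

D1: ⌊1369/2⌋ × 968 = 684 × 968 mm
D2: ⌊968/2⌋ × 684 = 484 × 684 mm
D3: ⌊684/2⌋ × 484 = 342 × 484 mm
D4: ⌊484/2⌋ × 342 = 242 × 342 mm
D5: ⌊342/2⌋ × 242 = 171 × 242 mm
D6: ⌊242/2⌋ × 171 = 121 × 171 mm

121 × 171 mm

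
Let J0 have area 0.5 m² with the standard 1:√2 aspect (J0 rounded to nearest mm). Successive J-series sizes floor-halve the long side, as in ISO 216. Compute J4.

Let J0's short side be w mm. w · w√2 = 0.5 m² = 500,000 mm², so w ≈ 594.6 mm and w√2 ≈ 840.9 mm → J0 = 595 × 841 mm.
J1: ⌊841/2⌋ × 595 = 420 × 595 mm
J2: ⌊595/2⌋ × 420 = 297 × 420 mm
J3: ⌊420/2⌋ × 297 = 210 × 297 mm
J4: ⌊297/2⌋ × 210 = 148 × 210 mm

148 × 210 mm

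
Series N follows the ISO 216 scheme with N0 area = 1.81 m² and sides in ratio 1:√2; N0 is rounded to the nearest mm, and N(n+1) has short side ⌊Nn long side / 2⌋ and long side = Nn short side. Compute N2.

565 × 800 mm

Let N0's short side be w mm. w · w√2 = 1.81 m² = 1,810,000 mm², so w ≈ 1131.3 mm and w√2 ≈ 1599.9 mm → N0 = 1131 × 1600 mm.
N1: ⌊1600/2⌋ × 1131 = 800 × 1131 mm
N2: ⌊1131/2⌋ × 800 = 565 × 800 mm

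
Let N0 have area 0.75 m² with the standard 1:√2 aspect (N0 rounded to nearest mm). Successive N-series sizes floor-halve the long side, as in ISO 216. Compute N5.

Let N0's short side be w mm. w · w√2 = 0.75 m² = 750,000 mm², so w ≈ 728.2 mm and w√2 ≈ 1029.9 mm → N0 = 728 × 1030 mm.
N1: ⌊1030/2⌋ × 728 = 515 × 728 mm
N2: ⌊728/2⌋ × 515 = 364 × 515 mm
N3: ⌊515/2⌋ × 364 = 257 × 364 mm
N4: ⌊364/2⌋ × 257 = 182 × 257 mm
N5: ⌊257/2⌋ × 182 = 128 × 182 mm

128 × 182 mm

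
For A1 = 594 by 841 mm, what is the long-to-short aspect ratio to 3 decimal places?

1.416

841 / 594 = 1.416
ISO 216 targets √2 ≈ 1.414; the +0.002 deviation is from mm rounding.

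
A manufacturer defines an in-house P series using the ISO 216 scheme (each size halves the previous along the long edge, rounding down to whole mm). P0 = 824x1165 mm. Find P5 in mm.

145 × 206 mm

P1: ⌊1165/2⌋ × 824 = 582 × 824 mm
P2: ⌊824/2⌋ × 582 = 412 × 582 mm
P3: ⌊582/2⌋ × 412 = 291 × 412 mm
P4: ⌊412/2⌋ × 291 = 206 × 291 mm
P5: ⌊291/2⌋ × 206 = 145 × 206 mm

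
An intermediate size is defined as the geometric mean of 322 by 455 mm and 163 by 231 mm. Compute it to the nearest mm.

229 × 324 mm

Short side: √(322 · 163) = √52486 ≈ 229.1 → 229 mm
Long side: √(455 · 231) = √105105 ≈ 324.2 → 324 mm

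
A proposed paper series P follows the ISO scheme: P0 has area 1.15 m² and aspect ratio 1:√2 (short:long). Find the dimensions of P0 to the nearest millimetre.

902 × 1275 mm

Let the short side be w mm. Then w · w√2 = 1.15 m² = 1,150,000 mm².
w² = 1,150,000/√2, so w ≈ 901.8 mm; long side = w√2 ≈ 1275.3 mm.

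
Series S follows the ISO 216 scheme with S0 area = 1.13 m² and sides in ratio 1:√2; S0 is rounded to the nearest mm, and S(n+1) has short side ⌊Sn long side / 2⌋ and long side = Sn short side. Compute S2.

447 × 632 mm

Let S0's short side be w mm. w · w√2 = 1.13 m² = 1,130,000 mm², so w ≈ 893.9 mm and w√2 ≈ 1264.1 mm → S0 = 894 × 1264 mm.
S1: ⌊1264/2⌋ × 894 = 632 × 894 mm
S2: ⌊894/2⌋ × 632 = 447 × 632 mm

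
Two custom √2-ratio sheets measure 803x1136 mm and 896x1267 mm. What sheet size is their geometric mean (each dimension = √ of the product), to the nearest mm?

848 × 1200 mm

Short side: √(803 · 896) = √719488 ≈ 848.2 → 848 mm
Long side: √(1136 · 1267) = √1439312 ≈ 1199.7 → 1200 mm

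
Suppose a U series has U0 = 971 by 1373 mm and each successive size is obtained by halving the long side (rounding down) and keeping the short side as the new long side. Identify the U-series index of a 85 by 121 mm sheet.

U7

U0: 971 × 1373 mm
U1: 686 × 971 mm
U2: 485 × 686 mm
U3: 343 × 485 mm
U4: 242 × 343 mm
U5: 171 × 242 mm
U6: 121 × 171 mm
U7: 85 × 121 mm
U8: 60 × 85 mm
→ matches U7.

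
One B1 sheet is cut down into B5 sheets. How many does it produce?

16

B1 = 707 × 1000 mm; B5 = 176 × 250 mm.
Each halving step doubles the count; 4 steps from B1 to B5.
2^4 = 16.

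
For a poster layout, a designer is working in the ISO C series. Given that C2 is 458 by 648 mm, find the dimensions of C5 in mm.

C3: ⌊648/2⌋ × 458 = 324 × 458 mm
C4: ⌊458/2⌋ × 324 = 229 × 324 mm
C5: ⌊324/2⌋ × 229 = 162 × 229 mm

162 × 229 mm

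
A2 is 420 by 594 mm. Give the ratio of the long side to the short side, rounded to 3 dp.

594 / 420 = 1.414
Matches √2 ≈ 1.414 — the ISO 216 defining ratio.

1.414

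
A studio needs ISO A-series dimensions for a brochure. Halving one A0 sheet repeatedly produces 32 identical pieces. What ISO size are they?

A5

32 = 2^5, so 5 halving steps.
A0 → A1 → … → A5 after 5 steps.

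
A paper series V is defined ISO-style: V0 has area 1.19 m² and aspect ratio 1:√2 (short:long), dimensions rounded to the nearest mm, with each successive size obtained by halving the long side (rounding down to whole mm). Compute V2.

Let V0's short side be w mm. w · w√2 = 1.19 m² = 1,190,000 mm², so w ≈ 917.3 mm and w√2 ≈ 1297.3 mm → V0 = 917 × 1297 mm.
V1: ⌊1297/2⌋ × 917 = 648 × 917 mm
V2: ⌊917/2⌋ × 648 = 458 × 648 mm

458 × 648 mm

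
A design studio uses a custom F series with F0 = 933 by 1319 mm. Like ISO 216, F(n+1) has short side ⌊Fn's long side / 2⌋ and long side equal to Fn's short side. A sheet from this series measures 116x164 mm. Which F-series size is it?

F0: 933 × 1319 mm
F1: 659 × 933 mm
F2: 466 × 659 mm
F3: 329 × 466 mm
F4: 233 × 329 mm
F5: 164 × 233 mm
F6: 116 × 164 mm
F7: 82 × 116 mm
→ matches F6.

F6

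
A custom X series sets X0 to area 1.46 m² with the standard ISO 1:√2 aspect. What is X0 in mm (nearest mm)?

1016 × 1437 mm

Let the short side be w mm. Then w · w√2 = 1.46 m² = 1,460,000 mm².
w² = 1,460,000/√2, so w ≈ 1016.1 mm; long side = w√2 ≈ 1436.9 mm.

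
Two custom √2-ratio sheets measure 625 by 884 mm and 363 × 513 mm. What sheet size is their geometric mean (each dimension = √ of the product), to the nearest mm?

Short side: √(625 · 363) = √226875 ≈ 476.3 → 476 mm
Long side: √(884 · 513) = √453492 ≈ 673.4 → 673 mm

476 × 673 mm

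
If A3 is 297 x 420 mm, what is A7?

A4: ⌊420/2⌋ × 297 = 210 × 297 mm
A5: ⌊297/2⌋ × 210 = 148 × 210 mm
A6: ⌊210/2⌋ × 148 = 105 × 148 mm
A7: ⌊148/2⌋ × 105 = 74 × 105 mm

74 × 105 mm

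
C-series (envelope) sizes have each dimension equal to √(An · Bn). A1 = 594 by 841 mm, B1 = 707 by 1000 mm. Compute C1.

Short side: √(594 · 707) = √419958 ≈ 648.0 → 648 mm
Long side: √(841 · 1000) = √841000 ≈ 917.1 → 917 mm

648 × 917 mm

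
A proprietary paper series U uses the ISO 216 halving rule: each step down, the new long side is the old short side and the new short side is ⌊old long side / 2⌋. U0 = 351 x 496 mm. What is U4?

U1: ⌊496/2⌋ × 351 = 248 × 351 mm
U2: ⌊351/2⌋ × 248 = 175 × 248 mm
U3: ⌊248/2⌋ × 175 = 124 × 175 mm
U4: ⌊175/2⌋ × 124 = 87 × 124 mm

87 × 124 mm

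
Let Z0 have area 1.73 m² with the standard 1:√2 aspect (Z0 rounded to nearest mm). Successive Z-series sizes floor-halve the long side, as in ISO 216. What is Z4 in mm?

Let Z0's short side be w mm. w · w√2 = 1.73 m² = 1,730,000 mm², so w ≈ 1106.0 mm and w√2 ≈ 1564.2 mm → Z0 = 1106 × 1564 mm.
Z1: ⌊1564/2⌋ × 1106 = 782 × 1106 mm
Z2: ⌊1106/2⌋ × 782 = 553 × 782 mm
Z3: ⌊782/2⌋ × 553 = 391 × 553 mm
Z4: ⌊553/2⌋ × 391 = 276 × 391 mm

276 × 391 mm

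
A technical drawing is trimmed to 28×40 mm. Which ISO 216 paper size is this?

Aspect ratio 40/28 ≈ 1.429 — close to the ISO √2 ≈ 1.414.
In the C-series (envelope sizes, between A and B): C10 = 28 × 40 mm.

C10 (28 × 40 mm)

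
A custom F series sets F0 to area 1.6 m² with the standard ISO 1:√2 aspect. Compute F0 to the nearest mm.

1064 × 1504 mm

Let the short side be w mm. Then w · w√2 = 1.6 m² = 1,600,000 mm².
w² = 1,600,000/√2, so w ≈ 1063.7 mm; long side = w√2 ≈ 1504.2 mm.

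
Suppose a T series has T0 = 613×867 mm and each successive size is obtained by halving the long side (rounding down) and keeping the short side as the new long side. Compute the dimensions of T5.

108 × 153 mm

T1: ⌊867/2⌋ × 613 = 433 × 613 mm
T2: ⌊613/2⌋ × 433 = 306 × 433 mm
T3: ⌊433/2⌋ × 306 = 216 × 306 mm
T4: ⌊306/2⌋ × 216 = 153 × 216 mm
T5: ⌊216/2⌋ × 153 = 108 × 153 mm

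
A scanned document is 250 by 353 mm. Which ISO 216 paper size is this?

B4 (250 × 353 mm)

Aspect ratio 353/250 ≈ 1.412 — close to the ISO √2 ≈ 1.414.
In the B-series (B0 = 1000 × 1414 mm): B4 = 250 × 353 mm.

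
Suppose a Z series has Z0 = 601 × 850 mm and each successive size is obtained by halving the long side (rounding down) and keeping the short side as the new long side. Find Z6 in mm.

75 × 106 mm

Z1: ⌊850/2⌋ × 601 = 425 × 601 mm
Z2: ⌊601/2⌋ × 425 = 300 × 425 mm
Z3: ⌊425/2⌋ × 300 = 212 × 300 mm
Z4: ⌊300/2⌋ × 212 = 150 × 212 mm
Z5: ⌊212/2⌋ × 150 = 106 × 150 mm
Z6: ⌊150/2⌋ × 106 = 75 × 106 mm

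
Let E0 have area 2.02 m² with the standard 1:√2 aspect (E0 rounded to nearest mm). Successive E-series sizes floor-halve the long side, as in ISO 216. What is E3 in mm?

Let E0's short side be w mm. w · w√2 = 2.02 m² = 2,020,000 mm², so w ≈ 1195.1 mm and w√2 ≈ 1690.2 mm → E0 = 1195 × 1690 mm.
E1: ⌊1690/2⌋ × 1195 = 845 × 1195 mm
E2: ⌊1195/2⌋ × 845 = 597 × 845 mm
E3: ⌊845/2⌋ × 597 = 422 × 597 mm

422 × 597 mm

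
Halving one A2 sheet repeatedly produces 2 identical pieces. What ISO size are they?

2 = 2^1, so 1 halving step.
A2 → A3 → … → A3 after 1 step.

A3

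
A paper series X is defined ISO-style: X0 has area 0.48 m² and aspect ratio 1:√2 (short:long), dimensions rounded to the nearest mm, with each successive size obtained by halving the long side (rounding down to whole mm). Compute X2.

291 × 412 mm

Let X0's short side be w mm. w · w√2 = 0.48 m² = 480,000 mm², so w ≈ 582.6 mm and w√2 ≈ 823.9 mm → X0 = 583 × 824 mm.
X1: ⌊824/2⌋ × 583 = 412 × 583 mm
X2: ⌊583/2⌋ × 412 = 291 × 412 mm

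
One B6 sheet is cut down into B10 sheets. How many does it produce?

16

B6 = 125 × 176 mm; B10 = 31 × 44 mm.
Each halving step doubles the count; 4 steps from B6 to B10.
2^4 = 16.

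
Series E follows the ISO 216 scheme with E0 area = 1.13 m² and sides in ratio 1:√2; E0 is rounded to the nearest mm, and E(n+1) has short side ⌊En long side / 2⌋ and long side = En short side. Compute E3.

Let E0's short side be w mm. w · w√2 = 1.13 m² = 1,130,000 mm², so w ≈ 893.9 mm and w√2 ≈ 1264.1 mm → E0 = 894 × 1264 mm.
E1: ⌊1264/2⌋ × 894 = 632 × 894 mm
E2: ⌊894/2⌋ × 632 = 447 × 632 mm
E3: ⌊632/2⌋ × 447 = 316 × 447 mm

316 × 447 mm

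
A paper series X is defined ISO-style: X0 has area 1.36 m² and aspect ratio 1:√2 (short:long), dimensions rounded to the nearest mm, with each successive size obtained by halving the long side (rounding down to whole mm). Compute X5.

Let X0's short side be w mm. w · w√2 = 1.36 m² = 1,360,000 mm², so w ≈ 980.6 mm and w√2 ≈ 1386.8 mm → X0 = 981 × 1387 mm.
X1: ⌊1387/2⌋ × 981 = 693 × 981 mm
X2: ⌊981/2⌋ × 693 = 490 × 693 mm
X3: ⌊693/2⌋ × 490 = 346 × 490 mm
X4: ⌊490/2⌋ × 346 = 245 × 346 mm
X5: ⌊346/2⌋ × 245 = 173 × 245 mm

173 × 245 mm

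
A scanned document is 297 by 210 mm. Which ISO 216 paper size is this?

Aspect ratio 297/210 ≈ 1.414 — close to the ISO √2 ≈ 1.414.
In the A-series (A0 area = 1 m²): A4 = 210 × 297 mm.

A4 (210 × 297 mm)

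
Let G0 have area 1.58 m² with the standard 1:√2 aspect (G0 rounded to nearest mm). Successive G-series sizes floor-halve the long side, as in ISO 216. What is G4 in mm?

264 × 373 mm

Let G0's short side be w mm. w · w√2 = 1.58 m² = 1,580,000 mm², so w ≈ 1057.0 mm and w√2 ≈ 1494.8 mm → G0 = 1057 × 1495 mm.
G1: ⌊1495/2⌋ × 1057 = 747 × 1057 mm
G2: ⌊1057/2⌋ × 747 = 528 × 747 mm
G3: ⌊747/2⌋ × 528 = 373 × 528 mm
G4: ⌊528/2⌋ × 373 = 264 × 373 mm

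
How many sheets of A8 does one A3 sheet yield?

32

Each ISO step halves the sheet: 1 × A3 → 2 × A4 → 4 × A5 → 8 × A6 → …
From A3 to A8 is 5 halving steps: 2^5 = 32.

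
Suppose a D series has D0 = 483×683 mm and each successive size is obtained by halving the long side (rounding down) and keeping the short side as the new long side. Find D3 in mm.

D1: ⌊683/2⌋ × 483 = 341 × 483 mm
D2: ⌊483/2⌋ × 341 = 241 × 341 mm
D3: ⌊341/2⌋ × 241 = 170 × 241 mm

170 × 241 mm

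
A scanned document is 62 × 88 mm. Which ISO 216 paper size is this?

Aspect ratio 88/62 ≈ 1.419 — close to the ISO √2 ≈ 1.414.
In the B-series (B0 = 1000 × 1414 mm): B8 = 62 × 88 mm.

B8 (62 × 88 mm)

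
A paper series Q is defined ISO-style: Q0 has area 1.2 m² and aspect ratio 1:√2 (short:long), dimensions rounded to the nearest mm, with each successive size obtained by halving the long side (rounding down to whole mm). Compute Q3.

Let Q0's short side be w mm. w · w√2 = 1.2 m² = 1,200,000 mm², so w ≈ 921.2 mm and w√2 ≈ 1302.7 mm → Q0 = 921 × 1303 mm.
Q1: ⌊1303/2⌋ × 921 = 651 × 921 mm
Q2: ⌊921/2⌋ × 651 = 460 × 651 mm
Q3: ⌊651/2⌋ × 460 = 325 × 460 mm

325 × 460 mm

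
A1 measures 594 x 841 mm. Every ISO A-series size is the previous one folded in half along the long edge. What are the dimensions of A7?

A2: ⌊841/2⌋ × 594 = 420 × 594 mm
A3: ⌊594/2⌋ × 420 = 297 × 420 mm
A4: ⌊420/2⌋ × 297 = 210 × 297 mm
A5: ⌊297/2⌋ × 210 = 148 × 210 mm
A6: ⌊210/2⌋ × 148 = 105 × 148 mm
A7: ⌊148/2⌋ × 105 = 74 × 105 mm

74 × 105 mm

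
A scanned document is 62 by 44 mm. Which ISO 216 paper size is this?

B9 (44 × 62 mm)

Aspect ratio 62/44 ≈ 1.409 — close to the ISO √2 ≈ 1.414.
In the B-series (B0 = 1000 × 1414 mm): B9 = 44 × 62 mm.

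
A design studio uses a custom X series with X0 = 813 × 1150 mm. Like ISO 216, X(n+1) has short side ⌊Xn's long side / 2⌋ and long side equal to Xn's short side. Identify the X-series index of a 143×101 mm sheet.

X0: 813 × 1150 mm
X1: 575 × 813 mm
X2: 406 × 575 mm
X3: 287 × 406 mm
X4: 203 × 287 mm
X5: 143 × 203 mm
X6: 101 × 143 mm
X7: 71 × 101 mm
→ matches X6.

X6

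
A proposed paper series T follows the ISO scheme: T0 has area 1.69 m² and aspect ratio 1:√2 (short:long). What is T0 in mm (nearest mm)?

1093 × 1546 mm

Let the short side be w mm. Then w · w√2 = 1.69 m² = 1,690,000 mm².
w² = 1,690,000/√2, so w ≈ 1093.2 mm; long side = w√2 ≈ 1546.0 mm.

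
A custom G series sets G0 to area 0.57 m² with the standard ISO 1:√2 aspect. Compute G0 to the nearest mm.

Let the short side be w mm. Then w · w√2 = 0.57 m² = 570,000 mm².
w² = 570,000/√2, so w ≈ 634.9 mm; long side = w√2 ≈ 897.8 mm.

635 × 898 mm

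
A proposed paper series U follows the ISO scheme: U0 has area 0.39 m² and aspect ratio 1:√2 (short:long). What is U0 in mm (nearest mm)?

525 × 743 mm

Let the short side be w mm. Then w · w√2 = 0.39 m² = 390,000 mm².
w² = 390,000/√2, so w ≈ 525.1 mm; long side = w√2 ≈ 742.7 mm.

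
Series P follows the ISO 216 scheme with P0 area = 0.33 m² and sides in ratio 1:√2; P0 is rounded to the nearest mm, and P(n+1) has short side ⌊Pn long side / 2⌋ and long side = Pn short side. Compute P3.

Let P0's short side be w mm. w · w√2 = 0.33 m² = 330,000 mm², so w ≈ 483.1 mm and w√2 ≈ 683.1 mm → P0 = 483 × 683 mm.
P1: ⌊683/2⌋ × 483 = 341 × 483 mm
P2: ⌊483/2⌋ × 341 = 241 × 341 mm
P3: ⌊341/2⌋ × 241 = 170 × 241 mm

170 × 241 mm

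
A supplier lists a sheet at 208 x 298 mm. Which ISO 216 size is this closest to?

Aspect ratio 298/208 ≈ 1.433 (ISO target is √2 ≈ 1.414).
In the A-series (A0 area = 1 m²): A4 = 210 × 297 mm.
Off by 3 mm total — nearest standard size.

A4 (210 × 297 mm)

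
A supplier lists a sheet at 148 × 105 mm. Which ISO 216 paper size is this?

Aspect ratio 148/105 ≈ 1.410 — close to the ISO √2 ≈ 1.414.
In the A-series (A0 area = 1 m²): A6 = 105 × 148 mm.

A6 (105 × 148 mm)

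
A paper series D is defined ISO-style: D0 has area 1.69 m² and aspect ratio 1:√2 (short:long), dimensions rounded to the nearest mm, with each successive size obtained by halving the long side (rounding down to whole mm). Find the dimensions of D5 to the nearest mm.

Let D0's short side be w mm. w · w√2 = 1.69 m² = 1,690,000 mm², so w ≈ 1093.2 mm and w√2 ≈ 1546.0 mm → D0 = 1093 × 1546 mm.
D1: ⌊1546/2⌋ × 1093 = 773 × 1093 mm
D2: ⌊1093/2⌋ × 773 = 546 × 773 mm
D3: ⌊773/2⌋ × 546 = 386 × 546 mm
D4: ⌊546/2⌋ × 386 = 273 × 386 mm
D5: ⌊386/2⌋ × 273 = 193 × 273 mm

193 × 273 mm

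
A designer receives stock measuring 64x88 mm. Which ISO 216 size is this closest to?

B8 (62 × 88 mm)

Aspect ratio 88/64 ≈ 1.375 (ISO target is √2 ≈ 1.414).
In the B-series (B0 = 1000 × 1414 mm): B8 = 62 × 88 mm.
Off by 2 mm total — nearest standard size.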